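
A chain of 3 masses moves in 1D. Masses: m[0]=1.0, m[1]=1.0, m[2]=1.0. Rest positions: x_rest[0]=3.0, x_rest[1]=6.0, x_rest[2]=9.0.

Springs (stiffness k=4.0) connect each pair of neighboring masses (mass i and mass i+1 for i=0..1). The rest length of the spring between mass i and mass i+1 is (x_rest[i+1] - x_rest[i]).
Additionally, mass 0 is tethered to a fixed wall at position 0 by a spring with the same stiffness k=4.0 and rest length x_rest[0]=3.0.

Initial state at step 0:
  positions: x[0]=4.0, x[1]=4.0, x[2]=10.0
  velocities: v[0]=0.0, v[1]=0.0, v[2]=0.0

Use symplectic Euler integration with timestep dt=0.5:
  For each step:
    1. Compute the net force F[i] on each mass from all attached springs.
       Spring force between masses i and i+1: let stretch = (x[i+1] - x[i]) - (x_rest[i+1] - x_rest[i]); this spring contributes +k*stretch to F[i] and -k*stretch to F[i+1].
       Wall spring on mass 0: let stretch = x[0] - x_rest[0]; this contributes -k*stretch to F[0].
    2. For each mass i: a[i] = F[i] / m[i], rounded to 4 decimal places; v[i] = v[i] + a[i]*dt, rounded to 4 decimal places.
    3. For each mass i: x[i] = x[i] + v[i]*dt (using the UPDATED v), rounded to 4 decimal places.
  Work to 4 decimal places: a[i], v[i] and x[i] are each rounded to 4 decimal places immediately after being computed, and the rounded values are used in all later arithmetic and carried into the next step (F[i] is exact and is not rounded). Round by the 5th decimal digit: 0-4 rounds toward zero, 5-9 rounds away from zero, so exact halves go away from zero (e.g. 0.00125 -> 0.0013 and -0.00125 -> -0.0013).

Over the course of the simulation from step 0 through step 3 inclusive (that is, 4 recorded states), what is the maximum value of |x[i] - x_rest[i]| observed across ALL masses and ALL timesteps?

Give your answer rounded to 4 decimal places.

Answer: 4.0000

Derivation:
Step 0: x=[4.0000 4.0000 10.0000] v=[0.0000 0.0000 0.0000]
Step 1: x=[0.0000 10.0000 7.0000] v=[-8.0000 12.0000 -6.0000]
Step 2: x=[6.0000 3.0000 10.0000] v=[12.0000 -14.0000 6.0000]
Step 3: x=[3.0000 6.0000 9.0000] v=[-6.0000 6.0000 -2.0000]
Max displacement = 4.0000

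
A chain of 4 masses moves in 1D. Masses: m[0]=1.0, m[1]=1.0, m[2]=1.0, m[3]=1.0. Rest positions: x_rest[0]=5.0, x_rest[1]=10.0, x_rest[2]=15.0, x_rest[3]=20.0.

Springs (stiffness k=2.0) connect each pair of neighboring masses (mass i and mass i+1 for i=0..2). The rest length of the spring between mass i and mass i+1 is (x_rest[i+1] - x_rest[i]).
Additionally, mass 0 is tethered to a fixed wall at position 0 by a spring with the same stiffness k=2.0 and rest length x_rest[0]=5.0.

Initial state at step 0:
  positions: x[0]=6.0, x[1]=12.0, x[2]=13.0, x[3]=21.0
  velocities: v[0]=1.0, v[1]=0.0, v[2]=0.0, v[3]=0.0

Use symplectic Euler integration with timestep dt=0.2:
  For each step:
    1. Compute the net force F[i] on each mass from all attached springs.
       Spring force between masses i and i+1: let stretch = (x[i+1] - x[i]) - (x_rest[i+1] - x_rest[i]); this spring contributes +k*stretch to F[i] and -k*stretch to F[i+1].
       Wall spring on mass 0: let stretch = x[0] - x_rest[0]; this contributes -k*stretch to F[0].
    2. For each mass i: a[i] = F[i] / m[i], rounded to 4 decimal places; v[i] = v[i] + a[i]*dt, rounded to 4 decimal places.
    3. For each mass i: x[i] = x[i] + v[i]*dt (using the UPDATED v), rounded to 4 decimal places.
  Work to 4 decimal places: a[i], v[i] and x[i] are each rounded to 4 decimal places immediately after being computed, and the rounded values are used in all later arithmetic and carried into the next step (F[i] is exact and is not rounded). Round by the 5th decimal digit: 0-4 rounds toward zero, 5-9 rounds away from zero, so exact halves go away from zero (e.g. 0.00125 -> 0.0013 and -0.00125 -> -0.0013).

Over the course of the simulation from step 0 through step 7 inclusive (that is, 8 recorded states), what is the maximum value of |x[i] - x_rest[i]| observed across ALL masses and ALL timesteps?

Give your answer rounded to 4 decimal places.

Answer: 2.6040

Derivation:
Step 0: x=[6.0000 12.0000 13.0000 21.0000] v=[1.0000 0.0000 0.0000 0.0000]
Step 1: x=[6.2000 11.6000 13.5600 20.7600] v=[1.0000 -2.0000 2.8000 -1.2000]
Step 2: x=[6.3360 10.9248 14.5392 20.3440] v=[0.6800 -3.3760 4.8960 -2.0800]
Step 3: x=[6.3322 10.1716 15.6936 19.8636] v=[-0.0189 -3.7658 5.7722 -2.4019]
Step 4: x=[6.1290 9.5530 16.7399 19.4496] v=[-1.0160 -3.0928 5.2314 -2.0699]
Step 5: x=[5.7094 9.2355 17.4280 19.2188] v=[-2.0980 -1.5876 3.4405 -1.1538]
Step 6: x=[5.1151 9.2913 17.6040 19.2448] v=[-2.9713 0.2790 0.8798 0.1299]
Step 7: x=[4.4457 9.6780 17.2462 19.5395] v=[-3.3469 1.9336 -1.7890 1.4736]
Max displacement = 2.6040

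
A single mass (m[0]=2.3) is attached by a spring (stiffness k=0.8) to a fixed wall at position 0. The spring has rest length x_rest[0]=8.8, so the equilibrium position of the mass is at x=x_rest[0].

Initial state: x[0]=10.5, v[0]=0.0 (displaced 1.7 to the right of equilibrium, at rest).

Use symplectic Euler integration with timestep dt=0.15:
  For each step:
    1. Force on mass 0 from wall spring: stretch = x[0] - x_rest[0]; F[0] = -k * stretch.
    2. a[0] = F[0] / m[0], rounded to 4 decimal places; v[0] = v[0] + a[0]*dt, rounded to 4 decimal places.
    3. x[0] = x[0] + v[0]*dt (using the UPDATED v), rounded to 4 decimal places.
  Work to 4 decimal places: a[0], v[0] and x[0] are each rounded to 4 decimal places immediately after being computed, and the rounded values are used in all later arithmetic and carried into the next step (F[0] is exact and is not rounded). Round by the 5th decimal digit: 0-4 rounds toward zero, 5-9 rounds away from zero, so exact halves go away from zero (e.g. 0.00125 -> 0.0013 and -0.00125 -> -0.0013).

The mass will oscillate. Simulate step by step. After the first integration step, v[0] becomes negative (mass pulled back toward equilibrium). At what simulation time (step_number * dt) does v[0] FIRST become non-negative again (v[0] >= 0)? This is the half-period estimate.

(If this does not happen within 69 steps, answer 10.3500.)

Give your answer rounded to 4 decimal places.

Step 0: x=[10.5000] v=[0.0000]
Step 1: x=[10.4867] v=[-0.0887]
Step 2: x=[10.4602] v=[-0.1767]
Step 3: x=[10.4207] v=[-0.2633]
Step 4: x=[10.3685] v=[-0.3479]
Step 5: x=[10.3040] v=[-0.4297]
Step 6: x=[10.2278] v=[-0.5082]
Step 7: x=[10.1404] v=[-0.5827]
Step 8: x=[10.0425] v=[-0.6526]
Step 9: x=[9.9349] v=[-0.7174]
Step 10: x=[9.8184] v=[-0.7766]
Step 11: x=[9.6939] v=[-0.8297]
Step 12: x=[9.5625] v=[-0.8763]
Step 13: x=[9.4251] v=[-0.9161]
Step 14: x=[9.2828] v=[-0.9487]
Step 15: x=[9.1367] v=[-0.9739]
Step 16: x=[8.9880] v=[-0.9915]
Step 17: x=[8.8378] v=[-1.0013]
Step 18: x=[8.6873] v=[-1.0033]
Step 19: x=[8.5377] v=[-0.9974]
Step 20: x=[8.3901] v=[-0.9837]
Step 21: x=[8.2458] v=[-0.9623]
Step 22: x=[8.1058] v=[-0.9334]
Step 23: x=[7.9712] v=[-0.8972]
Step 24: x=[7.8431] v=[-0.8540]
Step 25: x=[7.7225] v=[-0.8041]
Step 26: x=[7.6103] v=[-0.7479]
Step 27: x=[7.5074] v=[-0.6858]
Step 28: x=[7.4146] v=[-0.6184]
Step 29: x=[7.3327] v=[-0.5461]
Step 30: x=[7.2623] v=[-0.4695]
Step 31: x=[7.2039] v=[-0.3893]
Step 32: x=[7.1580] v=[-0.3060]
Step 33: x=[7.1250] v=[-0.2203]
Step 34: x=[7.1051] v=[-0.1329]
Step 35: x=[7.0984] v=[-0.0445]
Step 36: x=[7.1050] v=[0.0443]
First v>=0 after going negative at step 36, time=5.4000

Answer: 5.4000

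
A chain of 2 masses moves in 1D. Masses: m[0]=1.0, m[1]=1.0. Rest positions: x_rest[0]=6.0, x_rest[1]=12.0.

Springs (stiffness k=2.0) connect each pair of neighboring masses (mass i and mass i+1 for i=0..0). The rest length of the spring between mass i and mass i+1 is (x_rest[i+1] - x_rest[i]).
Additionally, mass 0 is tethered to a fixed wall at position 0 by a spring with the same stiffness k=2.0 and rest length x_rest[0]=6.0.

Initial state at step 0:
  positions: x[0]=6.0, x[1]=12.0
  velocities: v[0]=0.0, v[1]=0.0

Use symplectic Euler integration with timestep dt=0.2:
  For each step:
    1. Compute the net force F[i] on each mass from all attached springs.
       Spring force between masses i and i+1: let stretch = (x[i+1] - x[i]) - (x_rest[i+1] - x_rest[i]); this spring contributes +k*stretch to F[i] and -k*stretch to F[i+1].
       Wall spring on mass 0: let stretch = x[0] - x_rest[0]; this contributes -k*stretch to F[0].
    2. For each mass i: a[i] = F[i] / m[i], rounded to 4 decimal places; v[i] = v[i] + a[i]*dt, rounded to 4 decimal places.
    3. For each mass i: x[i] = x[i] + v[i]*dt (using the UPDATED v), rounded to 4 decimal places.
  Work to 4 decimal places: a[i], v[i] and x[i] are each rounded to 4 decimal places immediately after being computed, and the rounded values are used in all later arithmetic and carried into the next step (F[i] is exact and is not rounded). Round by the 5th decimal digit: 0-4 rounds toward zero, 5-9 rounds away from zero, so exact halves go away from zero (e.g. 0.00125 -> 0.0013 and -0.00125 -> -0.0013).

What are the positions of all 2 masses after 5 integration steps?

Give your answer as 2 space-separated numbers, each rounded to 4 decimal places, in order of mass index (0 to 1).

Step 0: x=[6.0000 12.0000] v=[0.0000 0.0000]
Step 1: x=[6.0000 12.0000] v=[0.0000 0.0000]
Step 2: x=[6.0000 12.0000] v=[0.0000 0.0000]
Step 3: x=[6.0000 12.0000] v=[0.0000 0.0000]
Step 4: x=[6.0000 12.0000] v=[0.0000 0.0000]
Step 5: x=[6.0000 12.0000] v=[0.0000 0.0000]

Answer: 6.0000 12.0000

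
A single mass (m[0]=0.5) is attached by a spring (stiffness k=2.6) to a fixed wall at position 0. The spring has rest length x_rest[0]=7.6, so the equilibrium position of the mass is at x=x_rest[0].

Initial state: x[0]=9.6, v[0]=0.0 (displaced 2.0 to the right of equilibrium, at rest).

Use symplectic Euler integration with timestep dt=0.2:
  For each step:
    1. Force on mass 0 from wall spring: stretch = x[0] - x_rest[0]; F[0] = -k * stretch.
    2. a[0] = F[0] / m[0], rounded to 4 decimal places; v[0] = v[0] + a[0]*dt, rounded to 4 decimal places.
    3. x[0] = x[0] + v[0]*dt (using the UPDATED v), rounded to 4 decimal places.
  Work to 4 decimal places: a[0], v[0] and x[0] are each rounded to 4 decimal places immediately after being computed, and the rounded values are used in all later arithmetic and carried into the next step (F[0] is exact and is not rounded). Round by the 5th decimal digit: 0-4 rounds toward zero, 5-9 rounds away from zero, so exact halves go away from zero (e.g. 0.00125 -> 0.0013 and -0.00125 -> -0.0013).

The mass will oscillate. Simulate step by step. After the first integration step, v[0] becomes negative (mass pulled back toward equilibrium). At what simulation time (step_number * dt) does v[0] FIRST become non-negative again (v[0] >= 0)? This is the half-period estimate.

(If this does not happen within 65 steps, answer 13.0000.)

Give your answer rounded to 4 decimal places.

Step 0: x=[9.6000] v=[0.0000]
Step 1: x=[9.1840] v=[-2.0800]
Step 2: x=[8.4385] v=[-3.7274]
Step 3: x=[7.5186] v=[-4.5994]
Step 4: x=[6.6157] v=[-4.5147]
Step 5: x=[5.9175] v=[-3.4910]
Step 6: x=[5.5693] v=[-1.7412]
Step 7: x=[5.6434] v=[0.3707]
First v>=0 after going negative at step 7, time=1.4000

Answer: 1.4000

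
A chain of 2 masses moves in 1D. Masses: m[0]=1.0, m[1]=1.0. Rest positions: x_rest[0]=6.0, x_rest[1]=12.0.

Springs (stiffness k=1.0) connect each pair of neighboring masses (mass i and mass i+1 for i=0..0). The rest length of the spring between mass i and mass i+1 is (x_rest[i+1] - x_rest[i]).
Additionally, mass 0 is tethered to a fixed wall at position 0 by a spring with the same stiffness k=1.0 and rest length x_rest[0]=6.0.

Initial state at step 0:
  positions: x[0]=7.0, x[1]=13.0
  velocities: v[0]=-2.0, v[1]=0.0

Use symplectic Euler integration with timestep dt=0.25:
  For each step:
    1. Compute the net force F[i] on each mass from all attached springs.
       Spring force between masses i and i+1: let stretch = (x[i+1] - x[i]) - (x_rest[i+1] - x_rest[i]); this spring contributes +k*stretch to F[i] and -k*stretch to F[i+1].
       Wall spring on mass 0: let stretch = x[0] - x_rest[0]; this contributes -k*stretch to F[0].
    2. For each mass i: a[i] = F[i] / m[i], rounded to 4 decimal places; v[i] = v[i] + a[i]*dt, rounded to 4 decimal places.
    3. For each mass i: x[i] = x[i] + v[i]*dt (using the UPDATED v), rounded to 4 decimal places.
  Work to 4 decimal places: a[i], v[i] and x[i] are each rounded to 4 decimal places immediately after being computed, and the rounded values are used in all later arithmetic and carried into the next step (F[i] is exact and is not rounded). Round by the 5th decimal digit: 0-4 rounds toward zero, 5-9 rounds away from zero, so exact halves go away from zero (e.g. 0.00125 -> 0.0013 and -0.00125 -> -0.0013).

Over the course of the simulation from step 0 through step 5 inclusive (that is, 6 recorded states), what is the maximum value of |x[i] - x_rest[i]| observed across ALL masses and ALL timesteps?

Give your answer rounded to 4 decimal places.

Answer: 1.1391

Derivation:
Step 0: x=[7.0000 13.0000] v=[-2.0000 0.0000]
Step 1: x=[6.4375 13.0000] v=[-2.2500 0.0000]
Step 2: x=[5.8828 12.9649] v=[-2.2188 -0.1406]
Step 3: x=[5.4031 12.8621] v=[-1.9190 -0.4111]
Step 4: x=[5.0519 12.6681] v=[-1.4050 -0.7759]
Step 5: x=[4.8609 12.3731] v=[-0.7639 -1.1800]
Max displacement = 1.1391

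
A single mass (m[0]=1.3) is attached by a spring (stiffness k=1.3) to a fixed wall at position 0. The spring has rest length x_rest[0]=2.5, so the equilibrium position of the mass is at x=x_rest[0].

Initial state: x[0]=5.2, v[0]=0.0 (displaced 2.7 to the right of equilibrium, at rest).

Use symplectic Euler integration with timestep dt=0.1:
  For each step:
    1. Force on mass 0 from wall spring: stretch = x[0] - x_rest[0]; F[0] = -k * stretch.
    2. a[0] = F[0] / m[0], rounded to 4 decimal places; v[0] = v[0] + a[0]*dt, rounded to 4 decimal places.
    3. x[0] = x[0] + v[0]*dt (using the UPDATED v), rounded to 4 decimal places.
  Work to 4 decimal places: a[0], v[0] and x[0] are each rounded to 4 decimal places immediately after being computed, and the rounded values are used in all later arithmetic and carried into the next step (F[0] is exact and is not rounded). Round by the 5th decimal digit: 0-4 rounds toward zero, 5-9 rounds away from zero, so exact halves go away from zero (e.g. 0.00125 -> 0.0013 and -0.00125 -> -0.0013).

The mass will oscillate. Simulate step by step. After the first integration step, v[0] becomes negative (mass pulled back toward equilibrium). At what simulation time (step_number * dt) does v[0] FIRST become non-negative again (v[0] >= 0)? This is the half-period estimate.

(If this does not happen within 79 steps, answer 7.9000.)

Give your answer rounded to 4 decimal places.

Step 0: x=[5.2000] v=[0.0000]
Step 1: x=[5.1730] v=[-0.2700]
Step 2: x=[5.1193] v=[-0.5373]
Step 3: x=[5.0394] v=[-0.7992]
Step 4: x=[4.9341] v=[-1.0531]
Step 5: x=[4.8045] v=[-1.2965]
Step 6: x=[4.6518] v=[-1.5270]
Step 7: x=[4.4776] v=[-1.7422]
Step 8: x=[4.2836] v=[-1.9400]
Step 9: x=[4.0718] v=[-2.1184]
Step 10: x=[3.8442] v=[-2.2756]
Step 11: x=[3.6032] v=[-2.4100]
Step 12: x=[3.3512] v=[-2.5203]
Step 13: x=[3.0907] v=[-2.6054]
Step 14: x=[2.8243] v=[-2.6645]
Step 15: x=[2.5546] v=[-2.6969]
Step 16: x=[2.2844] v=[-2.7024]
Step 17: x=[2.0163] v=[-2.6808]
Step 18: x=[1.7531] v=[-2.6324]
Step 19: x=[1.4973] v=[-2.5577]
Step 20: x=[1.2516] v=[-2.4574]
Step 21: x=[1.0183] v=[-2.3326]
Step 22: x=[0.7999] v=[-2.1844]
Step 23: x=[0.5985] v=[-2.0144]
Step 24: x=[0.4161] v=[-1.8243]
Step 25: x=[0.2545] v=[-1.6159]
Step 26: x=[0.1154] v=[-1.3914]
Step 27: x=[0.0001] v=[-1.1529]
Step 28: x=[-0.0902] v=[-0.9029]
Step 29: x=[-0.1546] v=[-0.6439]
Step 30: x=[-0.1924] v=[-0.3784]
Step 31: x=[-0.2033] v=[-0.1092]
Step 32: x=[-0.1872] v=[0.1611]
First v>=0 after going negative at step 32, time=3.2000

Answer: 3.2000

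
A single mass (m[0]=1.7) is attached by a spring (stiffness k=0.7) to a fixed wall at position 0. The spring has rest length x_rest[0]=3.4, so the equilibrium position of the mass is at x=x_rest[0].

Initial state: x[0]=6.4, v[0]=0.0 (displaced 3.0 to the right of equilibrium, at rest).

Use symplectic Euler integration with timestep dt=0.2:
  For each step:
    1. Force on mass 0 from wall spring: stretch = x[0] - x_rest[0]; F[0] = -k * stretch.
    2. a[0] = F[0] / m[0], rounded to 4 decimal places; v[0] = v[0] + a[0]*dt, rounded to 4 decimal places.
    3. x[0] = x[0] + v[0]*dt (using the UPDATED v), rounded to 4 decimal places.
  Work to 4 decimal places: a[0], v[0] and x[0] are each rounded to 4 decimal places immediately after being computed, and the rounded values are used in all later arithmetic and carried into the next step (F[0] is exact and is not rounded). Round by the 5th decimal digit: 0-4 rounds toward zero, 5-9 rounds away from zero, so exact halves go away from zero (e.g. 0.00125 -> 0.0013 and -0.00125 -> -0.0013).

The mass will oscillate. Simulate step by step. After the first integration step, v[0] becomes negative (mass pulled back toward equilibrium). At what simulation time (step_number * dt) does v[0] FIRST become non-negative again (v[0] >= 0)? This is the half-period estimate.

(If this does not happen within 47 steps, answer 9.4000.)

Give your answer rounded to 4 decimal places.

Step 0: x=[6.4000] v=[0.0000]
Step 1: x=[6.3506] v=[-0.2471]
Step 2: x=[6.2526] v=[-0.4901]
Step 3: x=[6.1076] v=[-0.7250]
Step 4: x=[5.9180] v=[-0.9480]
Step 5: x=[5.6869] v=[-1.1554]
Step 6: x=[5.4182] v=[-1.3437]
Step 7: x=[5.1162] v=[-1.5099]
Step 8: x=[4.7860] v=[-1.6512]
Step 9: x=[4.4329] v=[-1.7653]
Step 10: x=[4.0628] v=[-1.8504]
Step 11: x=[3.6818] v=[-1.9050]
Step 12: x=[3.2962] v=[-1.9282]
Step 13: x=[2.9123] v=[-1.9197]
Step 14: x=[2.5364] v=[-1.8795]
Step 15: x=[2.1747] v=[-1.8084]
Step 16: x=[1.8332] v=[-1.7075]
Step 17: x=[1.5175] v=[-1.5785]
Step 18: x=[1.2328] v=[-1.4235]
Step 19: x=[0.9838] v=[-1.2450]
Step 20: x=[0.7746] v=[-1.0460]
Step 21: x=[0.6086] v=[-0.8298]
Step 22: x=[0.4886] v=[-0.5999]
Step 23: x=[0.4166] v=[-0.3601]
Step 24: x=[0.3937] v=[-0.1144]
Step 25: x=[0.4203] v=[0.1332]
First v>=0 after going negative at step 25, time=5.0000

Answer: 5.0000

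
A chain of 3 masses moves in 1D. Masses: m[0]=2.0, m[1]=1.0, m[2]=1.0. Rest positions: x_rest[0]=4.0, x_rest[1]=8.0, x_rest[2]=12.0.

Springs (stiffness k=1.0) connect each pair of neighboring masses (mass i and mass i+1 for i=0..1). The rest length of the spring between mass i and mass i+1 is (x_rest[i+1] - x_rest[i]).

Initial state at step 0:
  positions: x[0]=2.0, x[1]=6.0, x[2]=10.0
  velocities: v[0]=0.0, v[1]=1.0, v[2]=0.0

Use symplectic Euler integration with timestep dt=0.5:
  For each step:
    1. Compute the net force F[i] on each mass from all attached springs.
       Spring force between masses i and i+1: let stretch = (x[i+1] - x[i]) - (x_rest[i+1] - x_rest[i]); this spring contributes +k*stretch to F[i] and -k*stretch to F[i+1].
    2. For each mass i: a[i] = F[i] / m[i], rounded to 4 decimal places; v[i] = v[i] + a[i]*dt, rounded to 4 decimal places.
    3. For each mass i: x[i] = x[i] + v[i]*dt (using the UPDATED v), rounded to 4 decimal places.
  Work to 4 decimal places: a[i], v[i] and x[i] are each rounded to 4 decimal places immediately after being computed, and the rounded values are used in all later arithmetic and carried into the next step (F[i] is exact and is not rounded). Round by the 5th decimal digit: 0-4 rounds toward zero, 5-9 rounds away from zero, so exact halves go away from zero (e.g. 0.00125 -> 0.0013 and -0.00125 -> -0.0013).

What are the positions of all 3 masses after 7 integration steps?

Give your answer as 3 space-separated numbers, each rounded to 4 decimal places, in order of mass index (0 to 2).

Answer: 2.8848 6.7613 10.9700

Derivation:
Step 0: x=[2.0000 6.0000 10.0000] v=[0.0000 1.0000 0.0000]
Step 1: x=[2.0000 6.5000 10.0000] v=[0.0000 1.0000 0.0000]
Step 2: x=[2.0625 6.7500 10.1250] v=[0.1250 0.5000 0.2500]
Step 3: x=[2.2110 6.6719 10.4063] v=[0.2969 -0.1563 0.5625]
Step 4: x=[2.4171 6.4121 10.7540] v=[0.4122 -0.5196 0.6953]
Step 5: x=[2.6226 6.2390 11.0162] v=[0.4110 -0.3462 0.5244]
Step 6: x=[2.7802 6.3561 11.0841] v=[0.3151 0.2342 0.1358]
Step 7: x=[2.8848 6.7613 10.9700] v=[0.2091 0.8103 -0.2282]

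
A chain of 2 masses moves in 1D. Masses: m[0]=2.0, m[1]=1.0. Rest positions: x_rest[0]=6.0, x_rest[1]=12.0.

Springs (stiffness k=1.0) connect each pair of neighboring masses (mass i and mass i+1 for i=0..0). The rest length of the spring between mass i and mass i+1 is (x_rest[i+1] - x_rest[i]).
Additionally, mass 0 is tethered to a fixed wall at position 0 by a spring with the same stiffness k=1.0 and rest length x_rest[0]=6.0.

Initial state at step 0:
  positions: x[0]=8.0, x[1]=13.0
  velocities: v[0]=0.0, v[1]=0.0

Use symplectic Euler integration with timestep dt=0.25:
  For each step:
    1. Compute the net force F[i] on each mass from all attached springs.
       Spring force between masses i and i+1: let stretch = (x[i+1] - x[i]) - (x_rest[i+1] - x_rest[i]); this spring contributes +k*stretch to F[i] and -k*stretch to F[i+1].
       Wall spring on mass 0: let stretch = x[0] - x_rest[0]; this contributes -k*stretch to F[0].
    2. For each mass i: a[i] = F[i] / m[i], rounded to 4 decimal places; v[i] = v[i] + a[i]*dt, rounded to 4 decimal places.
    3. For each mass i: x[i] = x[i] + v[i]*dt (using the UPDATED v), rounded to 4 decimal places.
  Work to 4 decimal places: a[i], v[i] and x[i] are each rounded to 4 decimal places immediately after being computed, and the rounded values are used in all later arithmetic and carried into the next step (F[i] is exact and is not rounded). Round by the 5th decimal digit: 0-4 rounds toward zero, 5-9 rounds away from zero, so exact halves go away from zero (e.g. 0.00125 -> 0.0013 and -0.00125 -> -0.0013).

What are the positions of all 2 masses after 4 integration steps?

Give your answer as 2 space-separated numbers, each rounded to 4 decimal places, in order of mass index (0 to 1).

Answer: 7.1743 13.4862

Derivation:
Step 0: x=[8.0000 13.0000] v=[0.0000 0.0000]
Step 1: x=[7.9063 13.0625] v=[-0.3750 0.2500]
Step 2: x=[7.7266 13.1778] v=[-0.7188 0.4610]
Step 3: x=[7.4758 13.3274] v=[-1.0032 0.5982]
Step 4: x=[7.1743 13.4862] v=[-1.2062 0.6353]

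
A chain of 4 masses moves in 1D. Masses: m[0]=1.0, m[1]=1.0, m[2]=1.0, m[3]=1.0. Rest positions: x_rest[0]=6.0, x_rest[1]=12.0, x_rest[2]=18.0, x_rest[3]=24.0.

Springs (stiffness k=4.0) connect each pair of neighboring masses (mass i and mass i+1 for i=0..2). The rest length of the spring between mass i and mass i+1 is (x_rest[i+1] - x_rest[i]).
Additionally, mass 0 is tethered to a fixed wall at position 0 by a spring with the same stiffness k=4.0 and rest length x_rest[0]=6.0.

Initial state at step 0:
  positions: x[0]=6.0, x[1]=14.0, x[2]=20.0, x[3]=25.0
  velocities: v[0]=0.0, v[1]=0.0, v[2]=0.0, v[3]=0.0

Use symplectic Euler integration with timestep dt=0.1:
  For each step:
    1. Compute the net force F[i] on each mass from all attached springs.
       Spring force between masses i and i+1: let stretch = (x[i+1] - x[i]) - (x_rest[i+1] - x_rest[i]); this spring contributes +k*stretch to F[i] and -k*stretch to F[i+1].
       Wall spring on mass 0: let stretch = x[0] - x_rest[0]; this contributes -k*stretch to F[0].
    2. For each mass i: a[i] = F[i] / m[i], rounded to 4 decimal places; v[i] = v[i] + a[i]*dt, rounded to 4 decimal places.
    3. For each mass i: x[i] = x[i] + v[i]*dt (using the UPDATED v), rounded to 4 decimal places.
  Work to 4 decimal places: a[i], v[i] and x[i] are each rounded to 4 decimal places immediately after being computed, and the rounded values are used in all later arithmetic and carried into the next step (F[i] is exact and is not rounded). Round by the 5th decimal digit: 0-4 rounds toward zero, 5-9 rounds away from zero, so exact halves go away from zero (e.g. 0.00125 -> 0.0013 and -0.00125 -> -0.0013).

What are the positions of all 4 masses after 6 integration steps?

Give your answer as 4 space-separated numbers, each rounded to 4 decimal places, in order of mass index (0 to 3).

Answer: 7.0940 12.8047 19.2759 25.6320

Derivation:
Step 0: x=[6.0000 14.0000 20.0000 25.0000] v=[0.0000 0.0000 0.0000 0.0000]
Step 1: x=[6.0800 13.9200 19.9600 25.0400] v=[0.8000 -0.8000 -0.4000 0.4000]
Step 2: x=[6.2304 13.7680 19.8816 25.1168] v=[1.5040 -1.5200 -0.7840 0.7680]
Step 3: x=[6.4331 13.5590 19.7681 25.2242] v=[2.0269 -2.0896 -1.1354 1.0739]
Step 4: x=[6.6635 13.3134 19.6244 25.3534] v=[2.3040 -2.4563 -1.4366 1.2915]
Step 5: x=[6.8934 13.0542 19.4575 25.4934] v=[2.2986 -2.5919 -1.6694 1.3999]
Step 6: x=[7.0940 12.8047 19.2759 25.6320] v=[2.0056 -2.4949 -1.8164 1.3855]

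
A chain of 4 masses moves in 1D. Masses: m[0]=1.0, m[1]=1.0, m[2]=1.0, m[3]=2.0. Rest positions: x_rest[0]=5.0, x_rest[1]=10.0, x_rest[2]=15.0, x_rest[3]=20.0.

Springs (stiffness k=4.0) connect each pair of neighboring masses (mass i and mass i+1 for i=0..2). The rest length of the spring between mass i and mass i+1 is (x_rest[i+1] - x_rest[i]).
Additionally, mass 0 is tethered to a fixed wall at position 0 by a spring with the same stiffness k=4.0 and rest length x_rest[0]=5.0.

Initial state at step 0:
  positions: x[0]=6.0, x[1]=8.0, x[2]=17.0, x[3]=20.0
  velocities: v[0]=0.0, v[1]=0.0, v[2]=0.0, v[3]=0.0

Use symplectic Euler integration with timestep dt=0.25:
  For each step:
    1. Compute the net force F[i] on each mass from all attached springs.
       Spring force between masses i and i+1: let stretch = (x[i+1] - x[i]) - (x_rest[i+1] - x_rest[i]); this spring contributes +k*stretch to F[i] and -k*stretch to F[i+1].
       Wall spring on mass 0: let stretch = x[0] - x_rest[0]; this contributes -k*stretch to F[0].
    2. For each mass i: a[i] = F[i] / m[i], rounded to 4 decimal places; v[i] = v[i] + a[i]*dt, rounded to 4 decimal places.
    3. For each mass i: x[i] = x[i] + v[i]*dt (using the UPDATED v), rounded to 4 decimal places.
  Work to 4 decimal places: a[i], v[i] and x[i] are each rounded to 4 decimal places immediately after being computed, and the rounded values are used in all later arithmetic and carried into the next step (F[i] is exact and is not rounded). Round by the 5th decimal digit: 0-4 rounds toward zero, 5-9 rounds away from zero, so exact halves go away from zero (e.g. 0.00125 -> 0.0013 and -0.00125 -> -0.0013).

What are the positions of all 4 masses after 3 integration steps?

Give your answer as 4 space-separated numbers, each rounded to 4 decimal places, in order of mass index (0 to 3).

Step 0: x=[6.0000 8.0000 17.0000 20.0000] v=[0.0000 0.0000 0.0000 0.0000]
Step 1: x=[5.0000 9.7500 15.5000 20.2500] v=[-4.0000 7.0000 -6.0000 1.0000]
Step 2: x=[3.9375 11.7500 13.7500 20.5313] v=[-4.2500 8.0000 -7.0000 1.1250]
Step 3: x=[3.8438 12.2969 13.1953 20.5899] v=[-0.3750 2.1875 -2.2187 0.2344]

Answer: 3.8438 12.2969 13.1953 20.5899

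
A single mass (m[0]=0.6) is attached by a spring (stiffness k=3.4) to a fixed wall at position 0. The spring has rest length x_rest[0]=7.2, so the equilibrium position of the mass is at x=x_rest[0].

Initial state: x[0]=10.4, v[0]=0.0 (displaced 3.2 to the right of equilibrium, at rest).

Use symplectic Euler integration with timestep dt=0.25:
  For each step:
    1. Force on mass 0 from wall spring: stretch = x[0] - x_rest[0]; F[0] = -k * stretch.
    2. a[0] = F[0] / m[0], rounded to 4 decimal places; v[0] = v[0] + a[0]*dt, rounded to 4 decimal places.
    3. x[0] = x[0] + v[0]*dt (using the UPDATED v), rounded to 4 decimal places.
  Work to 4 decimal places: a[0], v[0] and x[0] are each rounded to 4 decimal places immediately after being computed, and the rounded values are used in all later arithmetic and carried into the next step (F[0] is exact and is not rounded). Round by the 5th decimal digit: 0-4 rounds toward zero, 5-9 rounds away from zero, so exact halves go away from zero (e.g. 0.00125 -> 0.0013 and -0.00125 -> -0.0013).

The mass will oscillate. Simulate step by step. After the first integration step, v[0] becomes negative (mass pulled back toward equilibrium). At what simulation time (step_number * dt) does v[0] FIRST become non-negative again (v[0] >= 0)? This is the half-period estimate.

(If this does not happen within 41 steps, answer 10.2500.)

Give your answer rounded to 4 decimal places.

Answer: 1.5000

Derivation:
Step 0: x=[10.4000] v=[0.0000]
Step 1: x=[9.2667] v=[-4.5333]
Step 2: x=[7.4014] v=[-7.4611]
Step 3: x=[5.4648] v=[-7.7464]
Step 4: x=[4.1428] v=[-5.2882]
Step 5: x=[3.9035] v=[-0.9572]
Step 6: x=[4.8317] v=[3.7129]
First v>=0 after going negative at step 6, time=1.5000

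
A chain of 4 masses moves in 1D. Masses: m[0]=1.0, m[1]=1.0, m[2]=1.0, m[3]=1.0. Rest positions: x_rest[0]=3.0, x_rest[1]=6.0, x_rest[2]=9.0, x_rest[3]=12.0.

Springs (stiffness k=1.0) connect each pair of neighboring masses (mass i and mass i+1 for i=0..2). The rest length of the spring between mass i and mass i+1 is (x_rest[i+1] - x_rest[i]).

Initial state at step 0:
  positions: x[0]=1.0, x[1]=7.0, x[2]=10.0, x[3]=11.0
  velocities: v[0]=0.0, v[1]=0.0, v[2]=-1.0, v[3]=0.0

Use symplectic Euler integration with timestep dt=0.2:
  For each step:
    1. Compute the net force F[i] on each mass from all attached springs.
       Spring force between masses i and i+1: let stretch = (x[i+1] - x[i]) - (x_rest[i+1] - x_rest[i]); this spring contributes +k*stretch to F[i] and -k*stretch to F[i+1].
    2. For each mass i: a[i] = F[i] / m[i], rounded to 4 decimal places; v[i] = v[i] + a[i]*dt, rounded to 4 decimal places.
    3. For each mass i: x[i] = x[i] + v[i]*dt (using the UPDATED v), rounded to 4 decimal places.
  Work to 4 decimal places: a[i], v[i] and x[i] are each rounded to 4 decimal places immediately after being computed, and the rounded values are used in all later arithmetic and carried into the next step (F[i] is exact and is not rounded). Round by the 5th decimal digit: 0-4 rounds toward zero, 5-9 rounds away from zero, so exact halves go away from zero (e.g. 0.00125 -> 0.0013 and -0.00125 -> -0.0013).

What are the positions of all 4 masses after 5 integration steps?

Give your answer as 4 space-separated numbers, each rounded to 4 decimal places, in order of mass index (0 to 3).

Answer: 2.4804 5.4279 8.2442 11.8475

Derivation:
Step 0: x=[1.0000 7.0000 10.0000 11.0000] v=[0.0000 0.0000 -1.0000 0.0000]
Step 1: x=[1.1200 6.8800 9.7200 11.0800] v=[0.6000 -0.6000 -1.4000 0.4000]
Step 2: x=[1.3504 6.6432 9.3808 11.2256] v=[1.1520 -1.1840 -1.6960 0.7280]
Step 3: x=[1.6725 6.3042 9.0059 11.4174] v=[1.6106 -1.6950 -1.8746 0.9590]
Step 4: x=[2.0599 5.8880 8.6194 11.6327] v=[1.9369 -2.0810 -1.9326 1.0767]
Step 5: x=[2.4804 5.4279 8.2442 11.8475] v=[2.1025 -2.3003 -1.8762 1.0740]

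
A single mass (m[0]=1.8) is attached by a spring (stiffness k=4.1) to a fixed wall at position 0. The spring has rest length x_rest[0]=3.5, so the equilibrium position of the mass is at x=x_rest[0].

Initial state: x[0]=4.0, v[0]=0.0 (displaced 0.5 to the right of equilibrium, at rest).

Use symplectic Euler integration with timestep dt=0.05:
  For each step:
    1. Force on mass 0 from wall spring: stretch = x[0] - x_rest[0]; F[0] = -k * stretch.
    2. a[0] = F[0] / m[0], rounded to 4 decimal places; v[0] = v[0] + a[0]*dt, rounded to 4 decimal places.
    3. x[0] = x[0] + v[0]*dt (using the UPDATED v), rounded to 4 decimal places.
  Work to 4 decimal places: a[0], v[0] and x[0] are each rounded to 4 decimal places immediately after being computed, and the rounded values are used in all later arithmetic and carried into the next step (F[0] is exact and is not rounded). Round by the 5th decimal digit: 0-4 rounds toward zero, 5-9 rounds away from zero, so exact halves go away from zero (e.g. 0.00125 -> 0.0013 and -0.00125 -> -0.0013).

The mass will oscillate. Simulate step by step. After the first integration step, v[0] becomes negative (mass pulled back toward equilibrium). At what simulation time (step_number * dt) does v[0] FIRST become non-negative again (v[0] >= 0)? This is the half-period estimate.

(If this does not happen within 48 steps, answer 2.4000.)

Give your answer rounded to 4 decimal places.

Answer: 2.1000

Derivation:
Step 0: x=[4.0000] v=[0.0000]
Step 1: x=[3.9972] v=[-0.0569]
Step 2: x=[3.9915] v=[-0.1135]
Step 3: x=[3.9830] v=[-0.1695]
Step 4: x=[3.9718] v=[-0.2245]
Step 5: x=[3.9579] v=[-0.2782]
Step 6: x=[3.9414] v=[-0.3304]
Step 7: x=[3.9224] v=[-0.3807]
Step 8: x=[3.9010] v=[-0.4288]
Step 9: x=[3.8773] v=[-0.4745]
Step 10: x=[3.8514] v=[-0.5175]
Step 11: x=[3.8235] v=[-0.5575]
Step 12: x=[3.7938] v=[-0.5943]
Step 13: x=[3.7624] v=[-0.6278]
Step 14: x=[3.7295] v=[-0.6577]
Step 15: x=[3.6953] v=[-0.6838]
Step 16: x=[3.6600] v=[-0.7060]
Step 17: x=[3.6238] v=[-0.7242]
Step 18: x=[3.5869] v=[-0.7383]
Step 19: x=[3.5495] v=[-0.7482]
Step 20: x=[3.5118] v=[-0.7538]
Step 21: x=[3.4740] v=[-0.7551]
Step 22: x=[3.4364] v=[-0.7521]
Step 23: x=[3.3992] v=[-0.7449]
Step 24: x=[3.3625] v=[-0.7334]
Step 25: x=[3.3266] v=[-0.7177]
Step 26: x=[3.2917] v=[-0.6980]
Step 27: x=[3.2580] v=[-0.6743]
Step 28: x=[3.2257] v=[-0.6467]
Step 29: x=[3.1949] v=[-0.6155]
Step 30: x=[3.1659] v=[-0.5808]
Step 31: x=[3.1388] v=[-0.5428]
Step 32: x=[3.1137] v=[-0.5017]
Step 33: x=[3.0908] v=[-0.4577]
Step 34: x=[3.0702] v=[-0.4111]
Step 35: x=[3.0521] v=[-0.3622]
Step 36: x=[3.0365] v=[-0.3112]
Step 37: x=[3.0236] v=[-0.2584]
Step 38: x=[3.0134] v=[-0.2041]
Step 39: x=[3.0060] v=[-0.1487]
Step 40: x=[3.0014] v=[-0.0924]
Step 41: x=[2.9996] v=[-0.0356]
Step 42: x=[3.0007] v=[0.0214]
First v>=0 after going negative at step 42, time=2.1000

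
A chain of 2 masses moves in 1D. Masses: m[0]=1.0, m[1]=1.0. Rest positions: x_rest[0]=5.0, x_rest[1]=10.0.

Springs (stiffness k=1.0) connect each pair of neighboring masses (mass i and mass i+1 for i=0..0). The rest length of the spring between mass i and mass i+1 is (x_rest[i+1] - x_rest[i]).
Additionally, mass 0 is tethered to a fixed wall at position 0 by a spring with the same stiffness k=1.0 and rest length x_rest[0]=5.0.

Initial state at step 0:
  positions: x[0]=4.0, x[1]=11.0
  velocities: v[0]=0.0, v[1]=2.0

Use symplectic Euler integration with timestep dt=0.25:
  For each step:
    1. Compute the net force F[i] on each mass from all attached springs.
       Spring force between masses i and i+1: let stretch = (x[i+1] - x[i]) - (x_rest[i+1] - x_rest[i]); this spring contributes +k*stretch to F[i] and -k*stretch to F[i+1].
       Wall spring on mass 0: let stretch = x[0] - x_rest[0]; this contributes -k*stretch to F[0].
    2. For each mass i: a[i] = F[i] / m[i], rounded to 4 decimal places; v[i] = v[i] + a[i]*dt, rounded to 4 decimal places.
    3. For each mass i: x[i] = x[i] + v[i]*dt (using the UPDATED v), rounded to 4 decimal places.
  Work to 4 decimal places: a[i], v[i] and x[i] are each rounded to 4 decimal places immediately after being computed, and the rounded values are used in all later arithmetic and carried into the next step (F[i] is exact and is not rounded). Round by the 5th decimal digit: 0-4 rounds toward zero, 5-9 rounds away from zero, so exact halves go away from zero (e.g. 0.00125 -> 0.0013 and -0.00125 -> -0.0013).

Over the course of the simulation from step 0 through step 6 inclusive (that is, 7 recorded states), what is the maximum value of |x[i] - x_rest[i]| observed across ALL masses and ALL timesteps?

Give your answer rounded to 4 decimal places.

Answer: 1.9436

Derivation:
Step 0: x=[4.0000 11.0000] v=[0.0000 2.0000]
Step 1: x=[4.1875 11.3750] v=[0.7500 1.5000]
Step 2: x=[4.5625 11.6133] v=[1.5000 0.9531]
Step 3: x=[5.0930 11.7234] v=[2.1221 0.4404]
Step 4: x=[5.7196 11.7316] v=[2.5065 0.0328]
Step 5: x=[6.3645 11.6766] v=[2.5796 -0.2202]
Step 6: x=[6.9436 11.6021] v=[2.3165 -0.2982]
Max displacement = 1.9436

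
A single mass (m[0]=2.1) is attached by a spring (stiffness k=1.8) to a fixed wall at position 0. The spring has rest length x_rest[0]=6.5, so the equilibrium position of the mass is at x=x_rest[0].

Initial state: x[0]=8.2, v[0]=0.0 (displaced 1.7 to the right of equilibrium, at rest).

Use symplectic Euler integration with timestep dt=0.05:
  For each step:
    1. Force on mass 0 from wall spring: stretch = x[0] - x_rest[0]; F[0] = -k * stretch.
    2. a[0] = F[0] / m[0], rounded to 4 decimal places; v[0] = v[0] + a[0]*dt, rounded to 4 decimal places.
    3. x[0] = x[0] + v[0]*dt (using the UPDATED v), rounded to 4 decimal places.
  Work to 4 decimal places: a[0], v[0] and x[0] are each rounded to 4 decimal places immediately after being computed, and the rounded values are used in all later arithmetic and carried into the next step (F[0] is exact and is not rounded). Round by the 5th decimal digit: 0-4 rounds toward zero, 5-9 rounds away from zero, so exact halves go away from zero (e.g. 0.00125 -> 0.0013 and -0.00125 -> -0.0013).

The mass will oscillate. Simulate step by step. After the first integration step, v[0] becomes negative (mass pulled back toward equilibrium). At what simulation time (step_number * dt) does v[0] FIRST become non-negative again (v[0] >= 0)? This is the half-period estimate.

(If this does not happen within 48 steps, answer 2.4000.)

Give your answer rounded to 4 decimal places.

Answer: 2.4000

Derivation:
Step 0: x=[8.2000] v=[0.0000]
Step 1: x=[8.1964] v=[-0.0729]
Step 2: x=[8.1891] v=[-0.1456]
Step 3: x=[8.1782] v=[-0.2180]
Step 4: x=[8.1637] v=[-0.2899]
Step 5: x=[8.1456] v=[-0.3612]
Step 6: x=[8.1240] v=[-0.4317]
Step 7: x=[8.0989] v=[-0.5013]
Step 8: x=[8.0704] v=[-0.5698]
Step 9: x=[8.0385] v=[-0.6371]
Step 10: x=[8.0034] v=[-0.7030]
Step 11: x=[7.9650] v=[-0.7674]
Step 12: x=[7.9235] v=[-0.8302]
Step 13: x=[7.8789] v=[-0.8912]
Step 14: x=[7.8314] v=[-0.9503]
Step 15: x=[7.7810] v=[-1.0074]
Step 16: x=[7.7279] v=[-1.0623]
Step 17: x=[7.6722] v=[-1.1149]
Step 18: x=[7.6139] v=[-1.1651]
Step 19: x=[7.5533] v=[-1.2128]
Step 20: x=[7.4904] v=[-1.2579]
Step 21: x=[7.4254] v=[-1.3003]
Step 22: x=[7.3584] v=[-1.3400]
Step 23: x=[7.2896] v=[-1.3768]
Step 24: x=[7.2191] v=[-1.4106]
Step 25: x=[7.1470] v=[-1.4414]
Step 26: x=[7.0735] v=[-1.4691]
Step 27: x=[6.9988] v=[-1.4937]
Step 28: x=[6.9230] v=[-1.5151]
Step 29: x=[6.8463] v=[-1.5332]
Step 30: x=[6.7689] v=[-1.5480]
Step 31: x=[6.6909] v=[-1.5595]
Step 32: x=[6.6125] v=[-1.5677]
Step 33: x=[6.5339] v=[-1.5725]
Step 34: x=[6.4552] v=[-1.5740]
Step 35: x=[6.3766] v=[-1.5721]
Step 36: x=[6.2983] v=[-1.5668]
Step 37: x=[6.2204] v=[-1.5582]
Step 38: x=[6.1431] v=[-1.5462]
Step 39: x=[6.0666] v=[-1.5309]
Step 40: x=[5.9910] v=[-1.5123]
Step 41: x=[5.9165] v=[-1.4905]
Step 42: x=[5.8432] v=[-1.4655]
Step 43: x=[5.7713] v=[-1.4374]
Step 44: x=[5.7010] v=[-1.4062]
Step 45: x=[5.6324] v=[-1.3720]
Step 46: x=[5.5657] v=[-1.3348]
Step 47: x=[5.5010] v=[-1.2948]
Step 48: x=[5.4384] v=[-1.2520]
v[0] did not become non-negative within 48 steps; using fallback time=2.4000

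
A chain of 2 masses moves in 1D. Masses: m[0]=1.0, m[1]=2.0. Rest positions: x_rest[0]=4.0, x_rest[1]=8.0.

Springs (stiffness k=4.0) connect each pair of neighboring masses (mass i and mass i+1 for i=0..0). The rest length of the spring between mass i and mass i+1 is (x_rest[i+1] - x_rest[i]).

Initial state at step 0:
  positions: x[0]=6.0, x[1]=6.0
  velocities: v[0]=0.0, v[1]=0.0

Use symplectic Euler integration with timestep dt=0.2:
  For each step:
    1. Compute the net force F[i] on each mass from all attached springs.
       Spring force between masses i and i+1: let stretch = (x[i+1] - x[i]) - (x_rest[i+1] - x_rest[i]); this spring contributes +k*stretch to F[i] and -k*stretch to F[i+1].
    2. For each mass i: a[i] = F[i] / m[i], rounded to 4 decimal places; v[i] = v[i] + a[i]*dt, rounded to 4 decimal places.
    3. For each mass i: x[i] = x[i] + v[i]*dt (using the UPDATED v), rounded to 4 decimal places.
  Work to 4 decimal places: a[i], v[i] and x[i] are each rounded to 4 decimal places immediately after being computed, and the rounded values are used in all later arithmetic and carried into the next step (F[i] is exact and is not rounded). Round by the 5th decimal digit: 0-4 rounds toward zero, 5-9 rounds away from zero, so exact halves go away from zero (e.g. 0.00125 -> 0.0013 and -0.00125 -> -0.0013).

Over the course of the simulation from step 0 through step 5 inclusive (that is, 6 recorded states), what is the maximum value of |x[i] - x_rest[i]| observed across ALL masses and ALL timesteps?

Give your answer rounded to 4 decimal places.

Step 0: x=[6.0000 6.0000] v=[0.0000 0.0000]
Step 1: x=[5.3600 6.3200] v=[-3.2000 1.6000]
Step 2: x=[4.2336 6.8832] v=[-5.6320 2.8160]
Step 3: x=[2.8911 7.5544] v=[-6.7123 3.3562]
Step 4: x=[1.6548 8.1726] v=[-6.1817 3.0909]
Step 5: x=[0.8213 8.5894] v=[-4.1675 2.0838]
Max displacement = 3.1787

Answer: 3.1787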